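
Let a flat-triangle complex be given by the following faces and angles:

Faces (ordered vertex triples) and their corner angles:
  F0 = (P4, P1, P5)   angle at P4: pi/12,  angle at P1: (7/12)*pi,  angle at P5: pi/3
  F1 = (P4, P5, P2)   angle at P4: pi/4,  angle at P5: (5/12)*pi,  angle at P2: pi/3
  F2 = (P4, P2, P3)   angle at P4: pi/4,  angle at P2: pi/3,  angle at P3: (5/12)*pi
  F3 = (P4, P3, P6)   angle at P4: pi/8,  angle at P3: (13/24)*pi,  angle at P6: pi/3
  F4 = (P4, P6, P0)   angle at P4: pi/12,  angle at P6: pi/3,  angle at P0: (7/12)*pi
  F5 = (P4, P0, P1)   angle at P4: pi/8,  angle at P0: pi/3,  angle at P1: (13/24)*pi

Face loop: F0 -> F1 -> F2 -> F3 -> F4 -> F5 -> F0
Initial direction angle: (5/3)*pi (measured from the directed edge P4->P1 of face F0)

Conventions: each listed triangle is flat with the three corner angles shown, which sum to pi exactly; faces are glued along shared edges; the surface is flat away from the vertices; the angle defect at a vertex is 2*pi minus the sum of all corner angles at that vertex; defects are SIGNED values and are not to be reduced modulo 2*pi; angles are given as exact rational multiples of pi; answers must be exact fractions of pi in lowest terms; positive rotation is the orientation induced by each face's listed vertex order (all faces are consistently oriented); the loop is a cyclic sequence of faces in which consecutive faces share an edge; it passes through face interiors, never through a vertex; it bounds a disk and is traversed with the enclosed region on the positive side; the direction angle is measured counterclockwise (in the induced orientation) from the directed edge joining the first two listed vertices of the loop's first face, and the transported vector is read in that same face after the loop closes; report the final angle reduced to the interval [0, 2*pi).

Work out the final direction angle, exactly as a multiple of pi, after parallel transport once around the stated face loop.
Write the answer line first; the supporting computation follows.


Answer: final direction angle = (3/4)*pi

enclosed vertex P4: corner angles sum to (11/12)*pi, defect = 2*pi - (11/12)*pi = (13/12)*pi
adding the enclosed defects to the starting angle (mod 2*pi, induced orientation) gives the holonomy
final angle = (5/3)*pi + (13/12)*pi = (3/4)*pi (mod 2*pi)


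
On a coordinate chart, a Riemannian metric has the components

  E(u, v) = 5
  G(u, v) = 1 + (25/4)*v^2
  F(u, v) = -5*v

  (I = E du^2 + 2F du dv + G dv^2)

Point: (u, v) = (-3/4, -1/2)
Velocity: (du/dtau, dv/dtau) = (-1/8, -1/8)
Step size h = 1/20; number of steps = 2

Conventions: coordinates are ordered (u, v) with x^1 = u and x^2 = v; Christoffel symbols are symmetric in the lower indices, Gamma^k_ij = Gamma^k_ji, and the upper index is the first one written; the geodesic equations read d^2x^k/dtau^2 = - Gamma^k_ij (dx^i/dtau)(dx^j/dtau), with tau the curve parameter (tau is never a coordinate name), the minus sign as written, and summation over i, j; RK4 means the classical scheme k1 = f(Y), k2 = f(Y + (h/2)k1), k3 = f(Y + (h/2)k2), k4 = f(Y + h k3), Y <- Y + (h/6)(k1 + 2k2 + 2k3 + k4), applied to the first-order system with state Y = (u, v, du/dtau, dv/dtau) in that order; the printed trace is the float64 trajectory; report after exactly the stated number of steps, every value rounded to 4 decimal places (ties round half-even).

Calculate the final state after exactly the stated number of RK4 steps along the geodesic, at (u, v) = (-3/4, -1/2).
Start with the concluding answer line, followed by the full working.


Answer: u = -0.7624, v = -0.5125, du/dtau = -0.1238, dv/dtau = -0.1243

f(Y) = (du/dtau, dv/dtau, -Gamma^u_ij Y'^i Y'^j, -Gamma^v_ij Y'^i Y'^j) with the Gammas evaluated at the stage position; h = 0.050000; intermediate values shown to 6 dp
step 0: u = -0.7500, v = -0.5000, du/dtau = -0.1250, dv/dtau = -0.1250
step 1:
  k1: at (u, v) = (-0.750000, -0.500000), (du/dtau, dv/dtau) = (-0.125000, -0.125000); Gamma_uuu = 0.000000, Gamma_uuv = 0.000000, Gamma_uvv = -0.761905, Gamma_vuu = 0.000000, Gamma_vuv = 0.000000, Gamma_vvv = -0.476190; k1 = (-0.125000, -0.125000, 0.011905, 0.007440)
  k2: at (u, v) = (-0.753125, -0.503125), (du/dtau, dv/dtau) = (-0.124702, -0.124814); Gamma_uuu = 0.000000, Gamma_uuv = 0.000000, Gamma_uvv = -0.759637, Gamma_vuu = 0.000000, Gamma_vuv = 0.000000, Gamma_vvv = -0.477740; k2 = (-0.124702, -0.124814, 0.011834, 0.007442)
  k3: at (u, v) = (-0.753118, -0.503120), (du/dtau, dv/dtau) = (-0.124704, -0.124814); Gamma_uuu = 0.000000, Gamma_uuv = 0.000000, Gamma_uvv = -0.759640, Gamma_vuu = 0.000000, Gamma_vuv = 0.000000, Gamma_vvv = -0.477738; k3 = (-0.124704, -0.124814, 0.011834, 0.007442)
  k4: at (u, v) = (-0.756235, -0.506241), (du/dtau, dv/dtau) = (-0.124408, -0.124628); Gamma_uuu = 0.000000, Gamma_uuv = 0.000000, Gamma_uvv = -0.757375, Gamma_vuu = 0.000000, Gamma_vuv = 0.000000, Gamma_vvv = -0.479268; k4 = (-0.124408, -0.124628, 0.011764, 0.007444)
  Y <- Y + (h/6)(k1 + 2k2 + 2k3 + k4): u = -0.7562, v = -0.5062, du/dtau = -0.1244, dv/dtau = -0.1246
step 2:
  k1: at (u, v) = (-0.756235, -0.506241), (du/dtau, dv/dtau) = (-0.124408, -0.124628); Gamma_uuu = 0.000000, Gamma_uuv = 0.000000, Gamma_uvv = -0.757375, Gamma_vuu = 0.000000, Gamma_vuv = 0.000000, Gamma_vvv = -0.479268; k1 = (-0.124408, -0.124628, 0.011764, 0.007444)
  k2: at (u, v) = (-0.759345, -0.509356), (du/dtau, dv/dtau) = (-0.124114, -0.124442); Gamma_uuu = 0.000000, Gamma_uuv = 0.000000, Gamma_uvv = -0.755113, Gamma_vuu = 0.000000, Gamma_vuv = 0.000000, Gamma_vvv = -0.480777; k2 = (-0.124114, -0.124442, 0.011693, 0.007445)
  k3: at (u, v) = (-0.759338, -0.509352), (du/dtau, dv/dtau) = (-0.124116, -0.124442); Gamma_uuu = 0.000000, Gamma_uuv = 0.000000, Gamma_uvv = -0.755116, Gamma_vuu = 0.000000, Gamma_vuv = 0.000000, Gamma_vvv = -0.480775; k3 = (-0.124116, -0.124442, 0.011694, 0.007445)
  k4: at (u, v) = (-0.762441, -0.512463), (du/dtau, dv/dtau) = (-0.123824, -0.124256); Gamma_uuu = 0.000000, Gamma_uuv = 0.000000, Gamma_uvv = -0.752857, Gamma_vuu = 0.000000, Gamma_vuv = 0.000000, Gamma_vvv = -0.482264; k4 = (-0.123824, -0.124256, 0.011624, 0.007446)
  Y <- Y + (h/6)(k1 + 2k2 + 2k3 + k4): u = -0.7624, v = -0.5125, du/dtau = -0.1238, dv/dtau = -0.1243


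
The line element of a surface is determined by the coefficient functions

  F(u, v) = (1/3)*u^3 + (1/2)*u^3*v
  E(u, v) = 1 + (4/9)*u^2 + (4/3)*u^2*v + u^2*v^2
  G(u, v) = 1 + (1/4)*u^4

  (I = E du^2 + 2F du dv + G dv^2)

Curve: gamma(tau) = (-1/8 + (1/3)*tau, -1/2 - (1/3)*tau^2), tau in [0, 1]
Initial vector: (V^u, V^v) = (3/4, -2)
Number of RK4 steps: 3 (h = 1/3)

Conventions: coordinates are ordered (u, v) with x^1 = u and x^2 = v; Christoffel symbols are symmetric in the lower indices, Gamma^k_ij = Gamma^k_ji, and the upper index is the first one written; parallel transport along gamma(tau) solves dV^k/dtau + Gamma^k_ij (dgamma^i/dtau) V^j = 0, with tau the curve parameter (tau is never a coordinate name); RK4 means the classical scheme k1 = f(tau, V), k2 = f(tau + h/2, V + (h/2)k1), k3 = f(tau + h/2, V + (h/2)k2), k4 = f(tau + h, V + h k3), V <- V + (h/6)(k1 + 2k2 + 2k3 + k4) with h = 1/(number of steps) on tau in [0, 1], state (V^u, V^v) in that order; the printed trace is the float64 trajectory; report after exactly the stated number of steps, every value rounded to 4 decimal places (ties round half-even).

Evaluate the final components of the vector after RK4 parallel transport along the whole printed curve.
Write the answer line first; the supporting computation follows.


Answer: V^u = 0.7495, V^v = -1.9992

gamma'(tau) = (1/3, -(2/3)*tau); f(tau, V)^k = -Gamma^k_ij(gamma(tau)) gamma'^i(tau) V^j; h = 1/3; intermediate values shown to 6 dp
curve data and Christoffel symbols at the stage parameters:
  tau = 0.000000: gamma = (-0.125000, -0.500000), gamma' = (0.333333, 0.000000); Gamma_uuu = -0.003471, Gamma_uuv = 0.002603, Gamma_uvv = 0.000000, Gamma_vuu = 0.001301, Gamma_vuv = -0.000976, Gamma_vvv = 0.000000
  tau = 0.166667: gamma = (-0.069444, -0.509259), gamma' = (0.333333, -0.111111); Gamma_uuu = -0.001720, Gamma_uuv = 0.000759, Gamma_uvv = 0.000000, Gamma_vuu = 0.000380, Gamma_vuv = -0.000167, Gamma_vvv = 0.000000
  tau = 0.333333: gamma = (-0.013889, -0.537037), gamma' = (0.333333, -0.222222); Gamma_uuu = -0.000233, Gamma_uuv = 0.000025, Gamma_uvv = 0.000000, Gamma_vuu = 0.000013, Gamma_vuv = -0.000001, Gamma_vvv = 0.000000
  tau = 0.500000: gamma = (0.041667, -0.583333), gamma' = (0.333333, -0.333333); Gamma_uuu = 0.000289, Gamma_uuv = 0.000145, Gamma_uvv = 0.000000, Gamma_vuu = 0.000072, Gamma_vuv = 0.000036, Gamma_vvv = 0.000000
  tau = 0.666667: gamma = (0.097222, -0.648148), gamma' = (0.333333, -0.444444); Gamma_uuu = 0.000033, Gamma_uuv = 0.000175, Gamma_uvv = 0.000000, Gamma_vuu = 0.000088, Gamma_vuv = 0.000459, Gamma_vvv = 0.000000
  tau = 0.833333: gamma = (0.152778, -0.731481), gamma' = (0.333333, -0.555556); Gamma_uuu = 0.000642, Gamma_uuv = -0.001512, Gamma_uvv = 0.000000, Gamma_vuu = -0.000756, Gamma_vuv = 0.001783, Gamma_vvv = 0.000000
  tau = 1.000000: gamma = (0.208333, -0.833333), gamma' = (0.333333, -0.666667); Gamma_uuu = 0.005777, Gamma_uuv = -0.007222, Gamma_uvv = 0.000000, Gamma_vuu = -0.003611, Gamma_vuv = 0.004514, Gamma_vvv = 0.000000
step 0: V^u = 0.7500, V^v = -2.0000
step 1: k1 = (0.002603, -0.000976), k2 = (0.001000, -0.000221), k3 = (0.000999, -0.000220), k4 = (0.000079, -0.000004); V <- V + (h/6)(k1 + 2k2 + 2k3 + k4): V^u = 0.7504, V^v = -2.0001
step 2: k1 = (0.000079, -0.000004), k2 = (0.000060, 0.000015), k3 = (0.000060, 0.000015), k4 = (0.000167, 0.000438); V <- V + (h/6)(k1 + 2k2 + 2k3 + k4): V^u = 0.7504, V^v = -2.0001
step 3: k1 = (0.000167, 0.000438), k2 = (-0.001799, 0.002121), k3 = (-0.001799, 0.002120), k4 = (-0.009867, 0.006167); V <- V + (h/6)(k1 + 2k2 + 2k3 + k4): V^u = 0.7495, V^v = -1.9992


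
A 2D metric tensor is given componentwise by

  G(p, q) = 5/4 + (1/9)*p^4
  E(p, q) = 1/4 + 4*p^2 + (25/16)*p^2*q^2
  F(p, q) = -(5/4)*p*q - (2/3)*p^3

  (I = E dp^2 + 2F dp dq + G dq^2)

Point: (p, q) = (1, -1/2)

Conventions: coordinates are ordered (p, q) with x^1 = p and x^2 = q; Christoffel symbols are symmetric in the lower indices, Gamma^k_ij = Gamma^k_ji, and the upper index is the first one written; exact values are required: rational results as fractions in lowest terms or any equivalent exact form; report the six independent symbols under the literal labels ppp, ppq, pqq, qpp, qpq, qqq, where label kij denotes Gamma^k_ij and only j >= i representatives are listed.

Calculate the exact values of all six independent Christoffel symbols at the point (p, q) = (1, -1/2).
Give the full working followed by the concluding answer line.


E = 297/64, F = -1/24, G = 49/36 at the point
E_p = 281/32, E_q = -25/16, F_p = -11/8, F_q = -5/4, G_p = 4/9, G_q = 0
EG - F^2 = 14549/2304;  g^inv = (2304/14549) * [[49/36, 1/24], [1/24, 297/64]]
first-kind symbols [ij,l] = (1/2)(d_i g_jl + d_j g_il - d_l g_ij): [pp,p] = E_p/2 = 281/64, [pp,q] = F_p - E_q/2 = -19/32, [pq,p] = E_q/2 = -25/32, [pq,q] = G_p/2 = 2/9, [qq,p] = F_q - G_p/2 = -53/36, [qq,q] = G_q/2 = 0
Gamma^p_ij = (G*[ij,p] - F*[ij,q])/(EG - F^2), Gamma^q_ij = (E*[ij,q] - F*[ij,p])/(EG - F^2)

Answer: Gamma_ppp = 13712/14549, Gamma_ppq = -7286/43647, Gamma_pqq = -41552/130941, Gamma_qpp = -47415/116392, Gamma_qpq = 2301/14549, Gamma_qqq = -424/43647


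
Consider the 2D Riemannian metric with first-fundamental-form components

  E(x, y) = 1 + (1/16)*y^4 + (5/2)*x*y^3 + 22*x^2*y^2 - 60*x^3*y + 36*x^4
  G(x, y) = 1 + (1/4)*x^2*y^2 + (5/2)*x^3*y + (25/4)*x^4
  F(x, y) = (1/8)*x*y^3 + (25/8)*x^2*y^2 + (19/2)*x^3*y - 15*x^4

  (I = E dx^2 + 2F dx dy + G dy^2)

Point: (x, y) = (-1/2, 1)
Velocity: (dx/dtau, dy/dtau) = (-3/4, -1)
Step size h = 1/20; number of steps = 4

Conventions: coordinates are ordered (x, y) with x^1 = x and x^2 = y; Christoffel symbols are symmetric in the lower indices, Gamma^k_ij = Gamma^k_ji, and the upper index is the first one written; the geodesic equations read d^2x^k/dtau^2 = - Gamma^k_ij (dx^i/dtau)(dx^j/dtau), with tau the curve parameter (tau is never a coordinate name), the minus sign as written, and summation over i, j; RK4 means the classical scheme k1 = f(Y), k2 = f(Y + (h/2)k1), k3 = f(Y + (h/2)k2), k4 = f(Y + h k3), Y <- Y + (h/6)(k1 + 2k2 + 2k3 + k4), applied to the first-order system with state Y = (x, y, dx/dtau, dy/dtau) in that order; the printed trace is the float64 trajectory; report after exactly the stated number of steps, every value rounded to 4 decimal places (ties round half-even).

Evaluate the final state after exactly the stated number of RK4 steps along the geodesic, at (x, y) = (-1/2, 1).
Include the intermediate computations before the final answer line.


f(Y) = (dx/dtau, dy/dtau, -Gamma^x_ij Y'^i Y'^j, -Gamma^y_ij Y'^i Y'^j) with the Gammas evaluated at the stage position; h = 0.050000; intermediate values shown to 6 dp
step 0: x = -0.5000, y = 1.0000, dx/dtau = -0.7500, dy/dtau = -1.0000
step 1:
  k1: at (x, y) = (-0.500000, 1.000000), (dx/dtau, dy/dtau) = (-0.750000, -1.000000); Gamma_xxx = -2.713258, Gamma_xxy = 0.493320, Gamma_xyy = 0.061665, Gamma_yxx = 0.271326, Gamma_yxy = -0.049332, Gamma_yyy = -0.006166; k1 = (-0.750000, -1.000000, 0.724563, -0.072456)
  k2: at (x, y) = (-0.518750, 0.975000), (dx/dtau, dy/dtau) = (-0.731886, -1.001811); Gamma_xxx = -2.638448, Gamma_xxy = 0.500651, Gamma_xyy = 0.061653, Gamma_yxx = 0.283622, Gamma_yxy = -0.053818, Gamma_yyy = -0.006627; k2 = (-0.731886, -1.001811, 0.617260, -0.066353)
  k3: at (x, y) = (-0.518297, 0.974955), (dx/dtau, dy/dtau) = (-0.734569, -1.001659); Gamma_xxx = -2.640195, Gamma_xxy = 0.500705, Gamma_xyy = 0.061671, Gamma_yxx = 0.283545, Gamma_yxy = -0.053773, Gamma_yyy = -0.006623; k3 = (-0.734569, -1.001659, 0.625924, -0.067221)
  k4: at (x, y) = (-0.536728, 0.949917), (dx/dtau, dy/dtau) = (-0.718704, -1.003361); Gamma_xxx = -2.571115, Gamma_xxy = 0.507472, Gamma_xyy = 0.061660, Gamma_yxx = 0.295219, Gamma_yxy = -0.058269, Gamma_yyy = -0.007080; k4 = (-0.718704, -1.003361, 0.534100, -0.061326)
  Y <- Y + (h/6)(k1 + 2k2 + 2k3 + k4): x = -0.5367, y = 0.9499, dx/dtau = -0.7188, dy/dtau = -1.0033
step 2:
  k1: at (x, y) = (-0.536680, 0.949914), (dx/dtau, dy/dtau) = (-0.718791, -1.003341); Gamma_xxx = -2.571292, Gamma_xxy = 0.507479, Gamma_xyy = 0.061662, Gamma_yxx = 0.295212, Gamma_yxy = -0.058264, Gamma_yyy = -0.007079; k1 = (-0.718791, -1.003341, 0.534432, -0.061358)
  k2: at (x, y) = (-0.554650, 0.924831), (dx/dtau, dy/dtau) = (-0.705431, -1.004875); Gamma_xxx = -2.507956, Gamma_xxy = 0.513785, Gamma_xyy = 0.061660, Gamma_yxx = 0.306333, Gamma_yxy = -0.062756, Gamma_yyy = -0.007531; k2 = (-0.705431, -1.004875, 0.457364, -0.055864)
  k3: at (x, y) = (-0.554316, 0.924792), (dx/dtau, dy/dtau) = (-0.707357, -1.004738); Gamma_xxx = -2.509122, Gamma_xxy = 0.513848, Gamma_xyy = 0.061674, Gamma_yxx = 0.306302, Gamma_yxy = -0.062728, Gamma_yyy = -0.007529; k3 = (-0.707357, -1.004738, 0.462798, -0.056496)
  k4: at (x, y) = (-0.572048, 0.899677), (dx/dtau, dy/dtau) = (-0.695652, -1.006166); Gamma_xxx = -2.450163, Gamma_xxy = 0.519748, Gamma_xyy = 0.061675, Gamma_yxx = 0.316995, Gamma_yxy = -0.067243, Gamma_yyy = -0.007979; k4 = (-0.695652, -1.006166, 0.395687, -0.051193)
  Y <- Y + (h/6)(k1 + 2k2 + 2k3 + k4): x = -0.5720, y = 0.8997, dx/dtau = -0.6957, dy/dtau = -1.0062
step 3:
  k1: at (x, y) = (-0.572014, 0.899675), (dx/dtau, dy/dtau) = (-0.695704, -1.006152); Gamma_xxx = -2.450277, Gamma_xxy = 0.519755, Gamma_xyy = 0.061676, Gamma_yxx = 0.316992, Gamma_yxy = -0.067241, Gamma_yyy = -0.007979; k1 = (-0.695704, -1.006152, 0.395868, -0.051213)
  k2: at (x, y) = (-0.589406, 0.874521), (dx/dtau, dy/dtau) = (-0.685808, -1.007432); Gamma_xxx = -2.395664, Gamma_xxy = 0.525323, Gamma_xyy = 0.061685, Gamma_yxx = 0.327308, Gamma_yxy = -0.071772, Gamma_yyy = -0.008428; k2 = (-0.685808, -1.007432, 0.338258, -0.046215)
  k3: at (x, y) = (-0.589159, 0.874489), (dx/dtau, dy/dtau) = (-0.687248, -1.007307); Gamma_xxx = -2.396453, Gamma_xxy = 0.525383, Gamma_xyy = 0.061696, Gamma_yxx = 0.327301, Gamma_yxy = -0.071756, Gamma_yyy = -0.008426; k3 = (-0.687248, -1.007307, 0.341853, -0.046689)
  k4: at (x, y) = (-0.606376, 0.849309), (dx/dtau, dy/dtau) = (-0.678612, -1.008486); Gamma_xxx = -2.345254, Gamma_xxy = 0.530641, Gamma_xyy = 0.061707, Gamma_yxx = 0.337314, Gamma_yxy = -0.076321, Gamma_yyy = -0.008875; k4 = (-0.678612, -1.008486, 0.290953, -0.041847)
  Y <- Y + (h/6)(k1 + 2k2 + 2k3 + k4): x = -0.6064, y = 0.8493, dx/dtau = -0.6786, dy/dtau = -1.0085
step 4:
  k1: at (x, y) = (-0.606350, 0.849307), (dx/dtau, dy/dtau) = (-0.678646, -1.008476); Gamma_xxx = -2.345332, Gamma_xxy = 0.530647, Gamma_xyy = 0.061708, Gamma_yxx = 0.337314, Gamma_yxy = -0.076320, Gamma_yyy = -0.008875; k1 = (-0.678646, -1.008476, 0.291060, -0.041861)
  k2: at (x, y) = (-0.623317, 0.824095), (dx/dtau, dy/dtau) = (-0.671369, -1.009522); Gamma_xxx = -2.297504, Gamma_xxy = 0.535649, Gamma_xyy = 0.061726, Gamma_yxx = 0.347062, Gamma_yxy = -0.080915, Gamma_yyy = -0.009324; k2 = (-0.671369, -1.009522, 0.246576, -0.037248)
  k3: at (x, y) = (-0.623135, 0.824069), (dx/dtau, dy/dtau) = (-0.672481, -1.009407); Gamma_xxx = -2.298038, Gamma_xxy = 0.535703, Gamma_xyy = 0.061734, Gamma_yxx = 0.347067, Gamma_yxy = -0.080906, Gamma_yyy = -0.009324; k3 = (-0.672481, -1.009407, 0.249064, -0.037616)
  k4: at (x, y) = (-0.639975, 0.798837), (dx/dtau, dy/dtau) = (-0.666192, -1.010356); Gamma_xxx = -2.252920, Gamma_xxy = 0.540454, Gamma_xyy = 0.061754, Gamma_yxx = 0.356593, Gamma_yxy = -0.085543, Gamma_yyy = -0.009774; k4 = (-0.666192, -1.010356, 0.209283, -0.033125)
  Y <- Y + (h/6)(k1 + 2k2 + 2k3 + k4): x = -0.6400, y = 0.7988, dx/dtau = -0.6662, dy/dtau = -1.0103

Answer: x = -0.6400, y = 0.7988, dx/dtau = -0.6662, dy/dtau = -1.0103


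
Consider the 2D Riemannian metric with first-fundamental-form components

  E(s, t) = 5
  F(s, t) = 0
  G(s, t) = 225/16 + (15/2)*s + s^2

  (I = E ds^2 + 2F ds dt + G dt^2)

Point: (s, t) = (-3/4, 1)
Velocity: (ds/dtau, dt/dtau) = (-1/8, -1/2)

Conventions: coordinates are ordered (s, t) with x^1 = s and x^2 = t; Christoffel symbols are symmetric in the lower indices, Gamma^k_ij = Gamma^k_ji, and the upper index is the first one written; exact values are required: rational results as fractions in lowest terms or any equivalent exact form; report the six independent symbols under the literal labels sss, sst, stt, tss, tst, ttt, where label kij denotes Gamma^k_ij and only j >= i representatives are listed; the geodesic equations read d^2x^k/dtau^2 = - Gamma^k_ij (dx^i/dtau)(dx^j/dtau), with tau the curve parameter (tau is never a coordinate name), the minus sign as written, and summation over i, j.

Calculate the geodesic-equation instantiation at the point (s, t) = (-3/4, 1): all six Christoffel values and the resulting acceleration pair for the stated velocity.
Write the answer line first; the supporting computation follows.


Answer: Gamma_sss = 0, Gamma_sst = 0, Gamma_stt = -3/5, Gamma_tss = 0, Gamma_tst = 1/3, Gamma_ttt = 0; accelerations (d^2s/dtau^2, d^2t/dtau^2) = (3/20, -1/24)

E = 5, F = 0, G = 9 at the point
E_s = 0, E_t = 0, F_s = 0, F_t = 0, G_s = 6, G_t = 0
EG - F^2 = 45;  g^inv = (1/45) * [[9, 0], [0, 5]]
first-kind symbols [ij,l] = (1/2)(d_i g_jl + d_j g_il - d_l g_ij): [ss,s] = E_s/2 = 0, [ss,t] = F_s - E_t/2 = 0, [st,s] = E_t/2 = 0, [st,t] = G_s/2 = 3, [tt,s] = F_t - G_s/2 = -3, [tt,t] = G_t/2 = 0
Gamma^s_ij = (G*[ij,s] - F*[ij,t])/(EG - F^2), Gamma^t_ij = (E*[ij,t] - F*[ij,s])/(EG - F^2)
Gamma_sss = 0, Gamma_sst = 0, Gamma_stt = -3/5, Gamma_tss = 0, Gamma_tst = 1/3, Gamma_ttt = 0
d^2s/dtau^2 = -(Gamma_sss*(-1/8)^2 + 2*Gamma_sst*(-1/8)*(-1/2) + Gamma_stt*(-1/2)^2) = 3/20
d^2t/dtau^2 = -(Gamma_tss*(-1/8)^2 + 2*Gamma_tst*(-1/8)*(-1/2) + Gamma_ttt*(-1/2)^2) = -1/24


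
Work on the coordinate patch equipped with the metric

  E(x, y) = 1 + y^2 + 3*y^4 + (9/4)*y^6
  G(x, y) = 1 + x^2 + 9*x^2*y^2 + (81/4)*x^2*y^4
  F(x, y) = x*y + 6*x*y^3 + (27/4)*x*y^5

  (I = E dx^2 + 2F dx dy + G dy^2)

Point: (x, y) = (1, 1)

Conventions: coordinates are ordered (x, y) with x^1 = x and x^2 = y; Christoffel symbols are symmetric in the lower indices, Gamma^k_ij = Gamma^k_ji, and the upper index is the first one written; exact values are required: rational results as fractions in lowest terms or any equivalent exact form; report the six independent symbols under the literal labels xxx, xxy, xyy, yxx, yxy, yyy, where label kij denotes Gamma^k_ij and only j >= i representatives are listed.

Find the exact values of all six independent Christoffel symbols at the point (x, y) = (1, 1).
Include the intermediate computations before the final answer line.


E = 29/4, F = 55/4, G = 125/4 at the point
E_x = 0, E_y = 55/2, F_x = 55/4, F_y = 211/4, G_x = 121/2, G_y = 99
EG - F^2 = 75/2;  g^inv = (2/75) * [[125/4, -55/4], [-55/4, 29/4]]
first-kind symbols [ij,l] = (1/2)(d_i g_jl + d_j g_il - d_l g_ij): [xx,x] = E_x/2 = 0, [xx,y] = F_x - E_y/2 = 0, [xy,x] = E_y/2 = 55/4, [xy,y] = G_x/2 = 121/4, [yy,x] = F_y - G_x/2 = 45/2, [yy,y] = G_y/2 = 99/2
Gamma^x_ij = (G*[ij,x] - F*[ij,y])/(EG - F^2), Gamma^y_ij = (E*[ij,y] - F*[ij,x])/(EG - F^2)

Answer: Gamma_xxx = 0, Gamma_xxy = 11/30, Gamma_xyy = 3/5, Gamma_yxx = 0, Gamma_yxy = 121/150, Gamma_yyy = 33/25


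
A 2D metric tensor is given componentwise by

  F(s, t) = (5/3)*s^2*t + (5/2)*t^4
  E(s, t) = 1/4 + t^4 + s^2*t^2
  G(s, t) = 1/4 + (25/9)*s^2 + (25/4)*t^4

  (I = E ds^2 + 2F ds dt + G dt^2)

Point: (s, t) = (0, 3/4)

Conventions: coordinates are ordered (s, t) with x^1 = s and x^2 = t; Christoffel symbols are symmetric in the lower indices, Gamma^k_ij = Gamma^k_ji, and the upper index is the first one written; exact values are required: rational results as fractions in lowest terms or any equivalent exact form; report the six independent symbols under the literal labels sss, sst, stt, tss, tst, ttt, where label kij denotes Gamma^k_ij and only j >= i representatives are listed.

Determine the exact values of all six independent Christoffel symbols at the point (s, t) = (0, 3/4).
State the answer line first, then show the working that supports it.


Answer: Gamma_sss = 2187/2084, Gamma_sst = 61587/20840, Gamma_stt = 68499/8336, Gamma_tss = -783/1042, Gamma_tst = -2187/2084, Gamma_ttt = -2295/4168

E = 145/256, F = 405/512, G = 2281/1024 at the point
E_s = 0, E_t = 27/16, F_s = 0, F_t = 135/32, G_s = 0, G_t = 675/64
EG - F^2 = 2605/4096;  g^inv = (4096/2605) * [[2281/1024, -405/512], [-405/512, 145/256]]
first-kind symbols [ij,l] = (1/2)(d_i g_jl + d_j g_il - d_l g_ij): [ss,s] = E_s/2 = 0, [ss,t] = F_s - E_t/2 = -27/32, [st,s] = E_t/2 = 27/32, [st,t] = G_s/2 = 0, [tt,s] = F_t - G_s/2 = 135/32, [tt,t] = G_t/2 = 675/128
Gamma^s_ij = (G*[ij,s] - F*[ij,t])/(EG - F^2), Gamma^t_ij = (E*[ij,t] - F*[ij,s])/(EG - F^2)


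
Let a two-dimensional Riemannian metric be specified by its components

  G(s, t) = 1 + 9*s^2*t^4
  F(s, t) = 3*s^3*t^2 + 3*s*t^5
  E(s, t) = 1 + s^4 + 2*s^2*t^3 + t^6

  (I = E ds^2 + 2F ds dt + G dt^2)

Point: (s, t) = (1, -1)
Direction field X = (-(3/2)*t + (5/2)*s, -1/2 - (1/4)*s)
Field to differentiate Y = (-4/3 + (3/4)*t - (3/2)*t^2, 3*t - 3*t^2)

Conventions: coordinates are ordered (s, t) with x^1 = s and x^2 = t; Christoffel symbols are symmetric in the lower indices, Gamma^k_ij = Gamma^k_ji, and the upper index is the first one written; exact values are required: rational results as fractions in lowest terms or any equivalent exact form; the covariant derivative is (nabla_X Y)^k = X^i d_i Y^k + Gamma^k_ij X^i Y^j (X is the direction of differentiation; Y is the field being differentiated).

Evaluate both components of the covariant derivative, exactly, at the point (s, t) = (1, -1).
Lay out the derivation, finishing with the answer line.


E = 1, F = 0, G = 10 at the point
E_s = 0, E_t = 0, F_s = 6, F_t = 9, G_s = 18, G_t = -36
EG - F^2 = 10;  g^inv = (1/10) * [[10, 0], [0, 1]]
first-kind symbols [ij,l] = (1/2)(d_i g_jl + d_j g_il - d_l g_ij): [ss,s] = E_s/2 = 0, [ss,t] = F_s - E_t/2 = 6, [st,s] = E_t/2 = 0, [st,t] = G_s/2 = 9, [tt,s] = F_t - G_s/2 = 0, [tt,t] = G_t/2 = -18
Gamma^s_ij = (G*[ij,s] - F*[ij,t])/(EG - F^2), Gamma^t_ij = (E*[ij,t] - F*[ij,s])/(EG - F^2)
Gamma_sss = 0, Gamma_sst = 0, Gamma_stt = 0, Gamma_tss = 3/5, Gamma_tst = 9/10, Gamma_ttt = -9/5
X = (4, -3/4), Y = (-43/12, -6) at the point

Answer: (nabla_X Y)^s = -45/16, (nabla_X Y)^t = -6821/160


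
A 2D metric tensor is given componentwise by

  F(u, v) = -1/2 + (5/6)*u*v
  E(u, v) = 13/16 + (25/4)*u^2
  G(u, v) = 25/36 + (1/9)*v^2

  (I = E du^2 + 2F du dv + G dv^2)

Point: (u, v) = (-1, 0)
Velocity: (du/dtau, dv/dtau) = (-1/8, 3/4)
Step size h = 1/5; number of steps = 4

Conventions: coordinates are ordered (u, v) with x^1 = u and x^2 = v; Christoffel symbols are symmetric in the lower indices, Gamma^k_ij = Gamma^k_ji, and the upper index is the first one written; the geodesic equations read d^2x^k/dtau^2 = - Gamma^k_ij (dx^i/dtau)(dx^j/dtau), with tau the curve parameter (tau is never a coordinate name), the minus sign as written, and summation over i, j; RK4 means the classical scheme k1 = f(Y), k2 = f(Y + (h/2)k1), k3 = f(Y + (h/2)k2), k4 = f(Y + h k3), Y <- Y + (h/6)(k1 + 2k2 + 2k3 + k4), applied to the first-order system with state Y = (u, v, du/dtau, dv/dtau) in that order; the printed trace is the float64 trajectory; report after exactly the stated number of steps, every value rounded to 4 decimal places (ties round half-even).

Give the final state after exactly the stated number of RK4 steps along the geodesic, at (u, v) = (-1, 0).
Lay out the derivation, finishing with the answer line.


f(Y) = (du/dtau, dv/dtau, -Gamma^u_ij Y'^i Y'^j, -Gamma^v_ij Y'^i Y'^j) with the Gammas evaluated at the stage position; h = 0.200000; intermediate values shown to 6 dp
step 0: u = -1.0000, v = 0.0000, du/dtau = -0.1250, dv/dtau = 0.7500
step 1:
  k1: at (u, v) = (-1.000000, 0.000000), (du/dtau, dv/dtau) = (-0.125000, 0.750000); Gamma_uuu = -0.932488, Gamma_uuv = 0.000000, Gamma_uvv = -0.124332, Gamma_vuu = -0.671391, Gamma_vuv = 0.000000, Gamma_vvv = -0.089519; k1 = (-0.125000, 0.750000, 0.084507, 0.060845)
  k2: at (u, v) = (-1.012500, 0.075000), (du/dtau, dv/dtau) = (-0.116549, 0.756084); Gamma_uuu = -0.928175, Gamma_uuv = 0.000000, Gamma_uvv = -0.123757, Gamma_vuu = -0.662270, Gamma_vuv = 0.000000, Gamma_vvv = -0.088303; k2 = (-0.116549, 0.756084, 0.083355, 0.059476)
  k3: at (u, v) = (-1.011655, 0.075608), (du/dtau, dv/dtau) = (-0.116664, 0.755948); Gamma_uuu = -0.928897, Gamma_uuv = 0.000000, Gamma_uvv = -0.123853, Gamma_vuu = -0.662731, Gamma_vuv = 0.000000, Gamma_vvv = -0.088364; k3 = (-0.116664, 0.755948, 0.083419, 0.059516)
  k4: at (u, v) = (-1.023333, 0.151190), (du/dtau, dv/dtau) = (-0.108316, 0.761903); Gamma_uuu = -0.925199, Gamma_uuv = 0.000000, Gamma_uvv = -0.123360, Gamma_vuu = -0.654097, Gamma_vuv = 0.000000, Gamma_vvv = -0.087213; k4 = (-0.108316, 0.761903, 0.082465, 0.058301)
  Y <- Y + (h/6)(k1 + 2k2 + 2k3 + k4): u = -1.0233, v = 0.1512, du/dtau = -0.1083, dv/dtau = 0.7619
step 2:
  k1: at (u, v) = (-1.023325, 0.151199), (du/dtau, dv/dtau) = (-0.108316, 0.761904); Gamma_uuu = -0.925206, Gamma_uuv = 0.000000, Gamma_uvv = -0.123361, Gamma_vuu = -0.654101, Gamma_vuv = 0.000000, Gamma_vvv = -0.087213; k1 = (-0.108316, 0.761904, 0.082466, 0.058301)
  k2: at (u, v) = (-1.034156, 0.227389), (du/dtau, dv/dtau) = (-0.100069, 0.767734); Gamma_uuu = -0.922137, Gamma_uuv = 0.000000, Gamma_uvv = -0.122952, Gamma_vuu = -0.645943, Gamma_vuv = 0.000000, Gamma_vvv = -0.086126; k2 = (-0.100069, 0.767734, 0.081704, 0.057232)
  k3: at (u, v) = (-1.033332, 0.227972), (du/dtau, dv/dtau) = (-0.100146, 0.767628); Gamma_uuu = -0.922831, Gamma_uuv = 0.000000, Gamma_uvv = -0.123044, Gamma_vuu = -0.646367, Gamma_vuv = 0.000000, Gamma_vvv = -0.086182; k3 = (-0.100146, 0.767628, 0.081759, 0.057266)
  k4: at (u, v) = (-1.043354, 0.304724), (du/dtau, dv/dtau) = (-0.091964, 0.773357); Gamma_uuu = -0.920340, Gamma_uuv = 0.000000, Gamma_uvv = -0.122712, Gamma_vuu = -0.638618, Gamma_vuv = 0.000000, Gamma_vvv = -0.085149; k4 = (-0.091964, 0.773357, 0.081176, 0.056327)
  Y <- Y + (h/6)(k1 + 2k2 + 2k3 + k4): u = -1.0433, v = 0.3047, du/dtau = -0.0920, dv/dtau = 0.7734
step 3:
  k1: at (u, v) = (-1.043348, 0.304732), (du/dtau, dv/dtau) = (-0.091964, 0.773358); Gamma_uuu = -0.920345, Gamma_uuv = 0.000000, Gamma_uvv = -0.122713, Gamma_vuu = -0.638621, Gamma_vuv = 0.000000, Gamma_vvv = -0.085149; k1 = (-0.091964, 0.773358, 0.081176, 0.056328)
  k2: at (u, v) = (-1.052545, 0.382068), (du/dtau, dv/dtau) = (-0.083846, 0.778991); Gamma_uuu = -0.918442, Gamma_uuv = 0.000000, Gamma_uvv = -0.122459, Gamma_vuu = -0.631268, Gamma_vuv = 0.000000, Gamma_vvv = -0.084169; k2 = (-0.083846, 0.778991, 0.080768, 0.055514)
  k3: at (u, v) = (-1.051733, 0.382631), (du/dtau, dv/dtau) = (-0.083887, 0.778910); Gamma_uuu = -0.919116, Gamma_uuv = 0.000000, Gamma_uvv = -0.122549, Gamma_vuu = -0.631661, Gamma_vuv = 0.000000, Gamma_vvv = -0.084221; k3 = (-0.083887, 0.778910, 0.080818, 0.055542)
  k4: at (u, v) = (-1.060126, 0.460514), (du/dtau, dv/dtau) = (-0.075800, 0.784467); Gamma_uuu = -0.917768, Gamma_uuv = 0.000000, Gamma_uvv = -0.122369, Gamma_vuu = -0.624649, Gamma_vuv = 0.000000, Gamma_vvv = -0.083286; k4 = (-0.075800, 0.784467, 0.080578, 0.054843)
  Y <- Y + (h/6)(k1 + 2k2 + 2k3 + k4): u = -1.0601, v = 0.4605, du/dtau = -0.0758, dv/dtau = 0.7845
step 4:
  k1: at (u, v) = (-1.060123, 0.460519), (du/dtau, dv/dtau) = (-0.075799, 0.784468); Gamma_uuu = -0.917770, Gamma_uuv = 0.000000, Gamma_uvv = -0.122369, Gamma_vuu = -0.624650, Gamma_vuv = 0.000000, Gamma_vvv = -0.083287; k1 = (-0.075799, 0.784468, 0.080578, 0.054843)
  k2: at (u, v) = (-1.067703, 0.538966), (du/dtau, dv/dtau) = (-0.067742, 0.789952); Gamma_uuu = -0.916980, Gamma_uuv = 0.000000, Gamma_uvv = -0.122264, Gamma_vuu = -0.617962, Gamma_vuv = 0.000000, Gamma_vvv = -0.082395; k2 = (-0.067742, 0.789952, 0.080504, 0.054252)
  k3: at (u, v) = (-1.066897, 0.539515), (du/dtau, dv/dtau) = (-0.067749, 0.789893); Gamma_uuu = -0.917643, Gamma_uuv = 0.000000, Gamma_uvv = -0.122352, Gamma_vuu = -0.618330, Gamma_vuv = 0.000000, Gamma_vvv = -0.082444; k3 = (-0.067749, 0.789893, 0.080551, 0.054278)
  k4: at (u, v) = (-1.073673, 0.618498), (du/dtau, dv/dtau) = (-0.059689, 0.795323); Gamma_uuu = -0.917393, Gamma_uuv = 0.000000, Gamma_uvv = -0.122319, Gamma_vuu = -0.611922, Gamma_vuv = 0.000000, Gamma_vvv = -0.081590; k4 = (-0.059689, 0.795323, 0.080640, 0.053789)
  Y <- Y + (h/6)(k1 + 2k2 + 2k3 + k4): u = -1.0737, v = 0.6185, du/dtau = -0.0597, dv/dtau = 0.7953

Answer: u = -1.0737, v = 0.6185, du/dtau = -0.0597, dv/dtau = 0.7953


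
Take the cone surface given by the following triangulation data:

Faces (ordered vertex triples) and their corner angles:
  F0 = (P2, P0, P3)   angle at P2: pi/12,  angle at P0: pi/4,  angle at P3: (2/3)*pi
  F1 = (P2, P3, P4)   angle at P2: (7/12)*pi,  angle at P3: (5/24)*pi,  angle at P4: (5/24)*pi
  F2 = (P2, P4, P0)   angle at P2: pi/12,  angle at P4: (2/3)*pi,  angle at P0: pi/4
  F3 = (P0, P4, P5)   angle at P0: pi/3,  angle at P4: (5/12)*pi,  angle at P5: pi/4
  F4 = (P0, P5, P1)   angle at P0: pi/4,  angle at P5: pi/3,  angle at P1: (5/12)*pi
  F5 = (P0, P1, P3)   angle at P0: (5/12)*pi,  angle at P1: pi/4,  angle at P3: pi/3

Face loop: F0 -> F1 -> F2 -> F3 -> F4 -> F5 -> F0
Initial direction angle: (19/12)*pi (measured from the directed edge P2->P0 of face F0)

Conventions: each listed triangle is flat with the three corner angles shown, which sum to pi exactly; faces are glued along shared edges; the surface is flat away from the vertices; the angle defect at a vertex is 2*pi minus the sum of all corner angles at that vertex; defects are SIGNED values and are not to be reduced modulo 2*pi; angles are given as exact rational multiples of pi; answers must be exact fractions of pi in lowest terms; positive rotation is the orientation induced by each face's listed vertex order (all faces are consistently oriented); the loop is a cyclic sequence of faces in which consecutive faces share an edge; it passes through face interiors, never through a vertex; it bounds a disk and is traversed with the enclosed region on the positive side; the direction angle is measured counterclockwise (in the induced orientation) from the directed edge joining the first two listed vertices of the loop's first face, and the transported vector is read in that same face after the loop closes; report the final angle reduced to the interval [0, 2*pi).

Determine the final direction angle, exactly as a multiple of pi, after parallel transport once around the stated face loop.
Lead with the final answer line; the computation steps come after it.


Answer: final direction angle = (4/3)*pi

enclosed vertex P0: corner angles sum to (3/2)*pi, defect = 2*pi - (3/2)*pi = pi/2
enclosed vertex P2: corner angles sum to (3/4)*pi, defect = 2*pi - (3/4)*pi = (5/4)*pi
the final direction is the initial angle plus the enclosed defects, taken mod 2*pi in the induced orientation
final angle = (19/12)*pi + (7/4)*pi = (4/3)*pi (mod 2*pi)


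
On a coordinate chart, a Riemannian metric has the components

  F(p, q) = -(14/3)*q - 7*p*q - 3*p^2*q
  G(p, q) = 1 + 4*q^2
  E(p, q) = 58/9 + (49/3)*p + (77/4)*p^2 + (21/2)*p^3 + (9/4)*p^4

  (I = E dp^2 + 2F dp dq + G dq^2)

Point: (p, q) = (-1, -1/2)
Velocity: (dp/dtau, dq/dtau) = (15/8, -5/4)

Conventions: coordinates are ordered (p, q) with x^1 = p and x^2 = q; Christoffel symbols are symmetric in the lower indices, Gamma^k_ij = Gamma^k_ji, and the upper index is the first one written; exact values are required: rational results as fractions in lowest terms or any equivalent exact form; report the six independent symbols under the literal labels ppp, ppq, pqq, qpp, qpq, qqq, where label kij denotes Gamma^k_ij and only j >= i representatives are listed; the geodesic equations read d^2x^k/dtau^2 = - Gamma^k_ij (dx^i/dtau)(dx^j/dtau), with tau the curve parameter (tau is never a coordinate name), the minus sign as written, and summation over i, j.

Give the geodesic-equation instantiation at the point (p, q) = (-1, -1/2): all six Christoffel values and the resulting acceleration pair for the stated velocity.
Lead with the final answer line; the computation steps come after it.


Answer: Gamma_ppp = 3/38, Gamma_ppq = 0, Gamma_pqq = -6/19, Gamma_qpp = 9/38, Gamma_qpq = 0, Gamma_qqq = -18/19; accelerations (d^2p/dtau^2, d^2q/dtau^2) = (525/2432, 1575/2432)

E = 10/9, F = 1/3, G = 2 at the point
E_p = 1/3, E_q = 0, F_p = 1/2, F_q = -2/3, G_p = 0, G_q = -4
EG - F^2 = 19/9;  g^inv = (9/19) * [[2, -1/3], [-1/3, 10/9]]
first-kind symbols [ij,l] = (1/2)(d_i g_jl + d_j g_il - d_l g_ij): [pp,p] = E_p/2 = 1/6, [pp,q] = F_p - E_q/2 = 1/2, [pq,p] = E_q/2 = 0, [pq,q] = G_p/2 = 0, [qq,p] = F_q - G_p/2 = -2/3, [qq,q] = G_q/2 = -2
Gamma^p_ij = (G*[ij,p] - F*[ij,q])/(EG - F^2), Gamma^q_ij = (E*[ij,q] - F*[ij,p])/(EG - F^2)
Gamma_ppp = 3/38, Gamma_ppq = 0, Gamma_pqq = -6/19, Gamma_qpp = 9/38, Gamma_qpq = 0, Gamma_qqq = -18/19
d^2p/dtau^2 = -(Gamma_ppp*(15/8)^2 + 2*Gamma_ppq*(15/8)*(-5/4) + Gamma_pqq*(-5/4)^2) = 525/2432
d^2q/dtau^2 = -(Gamma_qpp*(15/8)^2 + 2*Gamma_qpq*(15/8)*(-5/4) + Gamma_qqq*(-5/4)^2) = 1575/2432


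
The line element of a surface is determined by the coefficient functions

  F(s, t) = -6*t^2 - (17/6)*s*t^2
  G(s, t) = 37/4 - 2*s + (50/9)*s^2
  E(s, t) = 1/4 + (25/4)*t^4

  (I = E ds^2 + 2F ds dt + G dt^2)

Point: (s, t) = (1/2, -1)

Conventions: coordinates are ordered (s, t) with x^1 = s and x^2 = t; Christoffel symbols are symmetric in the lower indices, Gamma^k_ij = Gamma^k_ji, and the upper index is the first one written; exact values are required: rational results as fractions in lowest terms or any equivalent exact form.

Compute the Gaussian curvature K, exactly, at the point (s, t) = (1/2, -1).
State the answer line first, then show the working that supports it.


Answer: K = -172040/404067

E = 13/2, F = -89/12, G = 347/36, EG - F^2 = 367/48 at the point
E_s = 0, E_t = -25, F_s = -17/6, F_t = 89/6, G_s = 32/9, G_t = 0
E_tt = 75, F_st = 17/3, G_ss = 100/9
Using the Brioschi determinant formula for K from the metric derivatives:
M1 = [[-E_tt/2 + F_st - G_ss/2, E_s/2, F_s - E_t/2], [F_t - G_s/2, E, F], [G_t/2, F, G]] = [[-673/18, 0, 29/3], [235/18, 13/2, -89/12], [0, -89/12, 347/36]]; det M1 = -3167113/2592
M2 = [[0, E_t/2, G_s/2], [E_t/2, E, F], [G_s/2, F, G]] = [[0, -25/2, 16/9], [-25/2, 13/2, -89/12], [16/9, -89/12, 347/36]]; det M2 = -1551299/1296
det M1 - det M2 = -21505/864; K = -21505/864 / (367/48)^2 = -172040/404067


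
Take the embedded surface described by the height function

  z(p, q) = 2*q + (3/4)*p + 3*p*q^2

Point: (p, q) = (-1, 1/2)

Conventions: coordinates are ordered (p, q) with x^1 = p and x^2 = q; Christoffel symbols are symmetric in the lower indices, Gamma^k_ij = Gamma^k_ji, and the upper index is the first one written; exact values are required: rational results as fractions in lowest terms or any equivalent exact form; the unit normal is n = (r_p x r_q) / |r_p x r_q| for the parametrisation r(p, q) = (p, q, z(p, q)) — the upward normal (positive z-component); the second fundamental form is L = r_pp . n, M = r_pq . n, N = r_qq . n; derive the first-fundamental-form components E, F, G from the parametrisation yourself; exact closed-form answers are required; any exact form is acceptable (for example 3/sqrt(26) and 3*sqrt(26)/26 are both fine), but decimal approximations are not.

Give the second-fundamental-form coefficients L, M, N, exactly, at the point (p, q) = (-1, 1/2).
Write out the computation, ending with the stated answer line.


z_p = 3/2, z_q = -1, z_pp = 0, z_pq = 3, z_qq = -6
E = 13/4, F = -3/2, G = 2; answer radicand W^2 = 17/4
unnormalised second-form numerators: l = 0, m = 3, n = -6; L = l/sqrt(17/4), and similarly M = m/sqrt(W^2), N = n/sqrt(W^2)

Answer: L = 0, M = 6*sqrt(17)/17, N = -12*sqrt(17)/17


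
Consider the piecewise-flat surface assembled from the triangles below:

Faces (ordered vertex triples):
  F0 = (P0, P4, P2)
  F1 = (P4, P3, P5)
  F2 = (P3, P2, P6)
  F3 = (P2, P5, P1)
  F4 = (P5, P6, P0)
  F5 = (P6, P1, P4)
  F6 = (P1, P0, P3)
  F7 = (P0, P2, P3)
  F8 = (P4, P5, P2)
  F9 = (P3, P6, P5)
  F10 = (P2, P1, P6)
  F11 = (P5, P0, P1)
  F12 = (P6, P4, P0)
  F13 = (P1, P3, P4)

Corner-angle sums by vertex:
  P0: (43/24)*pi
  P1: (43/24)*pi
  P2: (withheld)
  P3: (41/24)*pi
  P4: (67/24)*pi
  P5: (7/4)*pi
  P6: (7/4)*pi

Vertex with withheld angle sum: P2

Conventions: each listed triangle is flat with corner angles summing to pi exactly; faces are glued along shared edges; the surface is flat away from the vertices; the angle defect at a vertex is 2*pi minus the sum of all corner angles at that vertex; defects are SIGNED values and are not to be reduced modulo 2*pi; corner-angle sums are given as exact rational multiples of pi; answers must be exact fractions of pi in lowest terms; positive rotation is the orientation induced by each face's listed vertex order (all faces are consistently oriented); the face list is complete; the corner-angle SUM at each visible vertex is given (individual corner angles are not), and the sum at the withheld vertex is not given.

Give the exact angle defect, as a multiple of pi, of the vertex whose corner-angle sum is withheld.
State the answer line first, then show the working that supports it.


Answer: defect(P2) = (-5/12)*pi

V = 7, E = 21, F = 14; chi = V - E + F = 0
Gauss-Bonnet: total defect = 2*pi*chi = 0; visible defects sum to (5/12)*pi


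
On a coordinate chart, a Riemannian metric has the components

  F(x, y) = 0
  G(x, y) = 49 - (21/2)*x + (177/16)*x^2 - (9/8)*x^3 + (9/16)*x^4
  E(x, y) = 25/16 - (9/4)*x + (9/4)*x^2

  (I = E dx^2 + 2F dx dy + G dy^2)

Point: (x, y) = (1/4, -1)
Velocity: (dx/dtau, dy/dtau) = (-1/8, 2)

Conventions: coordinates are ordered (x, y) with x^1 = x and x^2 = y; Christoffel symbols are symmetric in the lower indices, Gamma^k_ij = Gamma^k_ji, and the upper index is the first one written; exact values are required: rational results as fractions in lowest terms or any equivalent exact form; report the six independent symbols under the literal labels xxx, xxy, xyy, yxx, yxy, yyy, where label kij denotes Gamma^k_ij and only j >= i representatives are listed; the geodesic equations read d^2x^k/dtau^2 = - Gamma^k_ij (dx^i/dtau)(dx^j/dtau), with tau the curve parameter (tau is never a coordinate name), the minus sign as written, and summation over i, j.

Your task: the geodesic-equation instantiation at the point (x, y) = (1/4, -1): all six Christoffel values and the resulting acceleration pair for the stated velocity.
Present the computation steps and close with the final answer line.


E = 73/64, F = 0, G = 192721/4096 at the point
E_x = -9/8, E_y = 0, F_x = 0, F_y = 0, G_x = -1317/256, G_y = 0
EG - F^2 = 14068633/262144;  g^inv = (262144/14068633) * [[192721/4096, 0], [0, 73/64]]
first-kind symbols [ij,l] = (1/2)(d_i g_jl + d_j g_il - d_l g_ij): [xx,x] = E_x/2 = -9/16, [xx,y] = F_x - E_y/2 = 0, [xy,x] = E_y/2 = 0, [xy,y] = G_x/2 = -1317/512, [yy,x] = F_y - G_x/2 = 1317/512, [yy,y] = G_y/2 = 0
Gamma^x_ij = (G*[ij,x] - F*[ij,y])/(EG - F^2), Gamma^y_ij = (E*[ij,y] - F*[ij,x])/(EG - F^2)
Gamma_xxx = -36/73, Gamma_xxy = 0, Gamma_xyy = 1317/584, Gamma_yxx = 0, Gamma_yxy = -24/439, Gamma_yyy = 0
d^2x/dtau^2 = -(Gamma_xxx*(-1/8)^2 + 2*Gamma_xxy*(-1/8)*(2) + Gamma_xyy*(2)^2) = -10527/1168
d^2y/dtau^2 = -(Gamma_yxx*(-1/8)^2 + 2*Gamma_yxy*(-1/8)*(2) + Gamma_yyy*(2)^2) = -12/439

Answer: Gamma_xxx = -36/73, Gamma_xxy = 0, Gamma_xyy = 1317/584, Gamma_yxx = 0, Gamma_yxy = -24/439, Gamma_yyy = 0; accelerations (d^2x/dtau^2, d^2y/dtau^2) = (-10527/1168, -12/439)
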